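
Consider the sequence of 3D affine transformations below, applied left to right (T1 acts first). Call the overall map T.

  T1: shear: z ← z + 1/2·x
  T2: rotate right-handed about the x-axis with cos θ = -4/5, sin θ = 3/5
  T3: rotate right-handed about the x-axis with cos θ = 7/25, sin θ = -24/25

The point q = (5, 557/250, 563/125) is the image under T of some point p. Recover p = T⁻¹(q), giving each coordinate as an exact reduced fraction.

p = (5, 5, -3)

T1 = [1 0 0 0; 0 1 0 0; 1/2 0 1 0; 0 0 0 1]
T2·T1 = [1 0 0 0; -3/10 -4/5 -3/5 0; -2/5 3/5 -4/5 0; 0 0 0 1]
T3·…·T1 = [1 0 0 0; -117/250 44/125 -117/125 0; 22/125 117/125 44/125 0; 0 0 0 1]
det M = 1; M⁻¹ = [1 0 0 0; 0 44/125 117/125 0; -1/2 -117/125 44/125 0; 0 0 0 1]
M⁻¹ · (5, 557/250, 563/125)ᵀ = (5, 5, -3)ᵀ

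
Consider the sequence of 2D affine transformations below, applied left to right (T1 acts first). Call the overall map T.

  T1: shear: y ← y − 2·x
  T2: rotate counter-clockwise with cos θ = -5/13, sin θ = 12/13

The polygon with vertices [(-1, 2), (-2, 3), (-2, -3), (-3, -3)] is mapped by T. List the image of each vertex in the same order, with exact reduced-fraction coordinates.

T1 shear: y ← y − 2·x: (-1, 2) → (-1, 4); (-2, 3) → (-2, 7); (-2, -3) → (-2, 1); (-3, -3) → (-3, 3)
T2 rotate counter-clockwise with cos θ = -5/13, sin θ = 12/13: (-1, 4) → (-43/13, -32/13); (-2, 7) → (-74/13, -59/13); (-2, 1) → (-2/13, -29/13); (-3, 3) → (-21/13, -51/13)

image vertices: (-43/13, -32/13), (-74/13, -59/13), (-2/13, -29/13), (-21/13, -51/13)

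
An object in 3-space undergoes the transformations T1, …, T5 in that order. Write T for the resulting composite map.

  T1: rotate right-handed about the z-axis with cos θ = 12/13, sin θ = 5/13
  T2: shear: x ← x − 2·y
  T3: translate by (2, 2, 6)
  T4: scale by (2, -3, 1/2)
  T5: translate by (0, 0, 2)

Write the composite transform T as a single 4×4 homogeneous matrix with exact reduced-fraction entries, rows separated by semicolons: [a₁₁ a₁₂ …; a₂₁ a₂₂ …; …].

T1 = [12/13 -5/13 0 0; 5/13 12/13 0 0; 0 0 1 0; 0 0 0 1]
T2·T1 = [2/13 -29/13 0 0; 5/13 12/13 0 0; 0 0 1 0; 0 0 0 1]
T3·…·T1 = [2/13 -29/13 0 2; 5/13 12/13 0 2; 0 0 1 6; 0 0 0 1]
T4·…·T1 = [4/13 -58/13 0 4; -15/13 -36/13 0 -6; 0 0 1/2 3; 0 0 0 1]
T5·…·T1 = [4/13 -58/13 0 4; -15/13 -36/13 0 -6; 0 0 1/2 5; 0 0 0 1]

T = [4/13 -58/13 0 4; -15/13 -36/13 0 -6; 0 0 1/2 5; 0 0 0 1]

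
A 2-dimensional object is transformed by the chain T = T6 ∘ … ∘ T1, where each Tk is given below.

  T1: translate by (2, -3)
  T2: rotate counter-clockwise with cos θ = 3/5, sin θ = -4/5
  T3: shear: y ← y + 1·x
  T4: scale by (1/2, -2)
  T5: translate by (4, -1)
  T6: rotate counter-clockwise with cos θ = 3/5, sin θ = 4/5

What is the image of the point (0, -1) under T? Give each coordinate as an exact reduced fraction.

T(p) = (-7, 9)

T1 translate by (2, -3): (0, -1) → (2, -4)
T2 rotate counter-clockwise with cos θ = 3/5, sin θ = -4/5: (2, -4) → (-2, -4)
T3 shear: y ← y + 1·x: (-2, -4) → (-2, -6)
T4 scale by (1/2, -2): (-2, -6) → (-1, 12)
T5 translate by (4, -1): (-1, 12) → (3, 11)
T6 rotate counter-clockwise with cos θ = 3/5, sin θ = 4/5: (3, 11) → (-7, 9)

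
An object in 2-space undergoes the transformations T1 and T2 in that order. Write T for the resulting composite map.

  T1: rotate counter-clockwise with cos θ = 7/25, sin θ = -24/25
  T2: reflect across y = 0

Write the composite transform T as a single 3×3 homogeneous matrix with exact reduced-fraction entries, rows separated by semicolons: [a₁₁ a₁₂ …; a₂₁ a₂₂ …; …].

T1 = [7/25 24/25 0; -24/25 7/25 0; 0 0 1]
T2·T1 = [7/25 24/25 0; 24/25 -7/25 0; 0 0 1]

T = [7/25 24/25 0; 24/25 -7/25 0; 0 0 1]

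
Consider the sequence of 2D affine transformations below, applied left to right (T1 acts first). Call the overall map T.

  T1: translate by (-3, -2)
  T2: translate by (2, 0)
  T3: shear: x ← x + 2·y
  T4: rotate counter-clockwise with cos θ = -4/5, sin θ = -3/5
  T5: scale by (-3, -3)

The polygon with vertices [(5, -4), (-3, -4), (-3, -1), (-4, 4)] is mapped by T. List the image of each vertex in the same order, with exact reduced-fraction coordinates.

image vertices: (-42/5, -144/5), (-138/5, -216/5), (-93/5, -126/5), (-6, 3)

T1 translate by (-3, -2): (5, -4) → (2, -6); (-3, -4) → (-6, -6); (-3, -1) → (-6, -3); (-4, 4) → (-7, 2)
T2 translate by (2, 0): (2, -6) → (4, -6); (-6, -6) → (-4, -6); (-6, -3) → (-4, -3); (-7, 2) → (-5, 2)
T3 shear: x ← x + 2·y: (4, -6) → (-8, -6); (-4, -6) → (-16, -6); (-4, -3) → (-10, -3); (-5, 2) → (-1, 2)
T4 rotate counter-clockwise with cos θ = -4/5, sin θ = -3/5: (-8, -6) → (14/5, 48/5); (-16, -6) → (46/5, 72/5); (-10, -3) → (31/5, 42/5); (-1, 2) → (2, -1)
T5 scale by (-3, -3): (14/5, 48/5) → (-42/5, -144/5); (46/5, 72/5) → (-138/5, -216/5); (31/5, 42/5) → (-93/5, -126/5); (2, -1) → (-6, 3)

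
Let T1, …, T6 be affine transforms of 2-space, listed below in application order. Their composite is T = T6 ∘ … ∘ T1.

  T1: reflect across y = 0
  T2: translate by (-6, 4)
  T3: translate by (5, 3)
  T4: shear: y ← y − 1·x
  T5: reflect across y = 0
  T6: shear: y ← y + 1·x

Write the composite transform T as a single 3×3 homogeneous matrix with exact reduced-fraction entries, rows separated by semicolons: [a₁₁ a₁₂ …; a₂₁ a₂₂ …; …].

T = [1 0 -1; 2 1 -9; 0 0 1]

T1 = [1 0 0; 0 -1 0; 0 0 1]
T2·T1 = [1 0 -6; 0 -1 4; 0 0 1]
T3·…·T1 = [1 0 -1; 0 -1 7; 0 0 1]
T4·…·T1 = [1 0 -1; -1 -1 8; 0 0 1]
T5·…·T1 = [1 0 -1; 1 1 -8; 0 0 1]
T6·…·T1 = [1 0 -1; 2 1 -9; 0 0 1]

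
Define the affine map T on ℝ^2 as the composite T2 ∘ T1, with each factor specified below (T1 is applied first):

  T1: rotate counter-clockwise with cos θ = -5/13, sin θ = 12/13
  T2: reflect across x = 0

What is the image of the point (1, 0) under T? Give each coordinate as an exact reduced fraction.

T(p) = (5/13, 12/13)

T1 rotate counter-clockwise with cos θ = -5/13, sin θ = 12/13: (1, 0) → (-5/13, 12/13)
T2 reflect across x = 0: (-5/13, 12/13) → (5/13, 12/13)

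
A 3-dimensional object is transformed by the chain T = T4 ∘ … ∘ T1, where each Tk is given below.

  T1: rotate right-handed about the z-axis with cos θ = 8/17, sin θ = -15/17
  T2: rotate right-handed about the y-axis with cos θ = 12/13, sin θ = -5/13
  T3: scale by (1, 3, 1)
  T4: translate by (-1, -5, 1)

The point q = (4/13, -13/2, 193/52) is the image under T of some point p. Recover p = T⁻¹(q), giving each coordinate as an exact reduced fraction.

p = (3/2, 7/4, 2)

T1 = [8/17 15/17 0 0; -15/17 8/17 0 0; 0 0 1 0; 0 0 0 1]
T2·T1 = [96/221 180/221 -5/13 0; -15/17 8/17 0 0; 40/221 75/221 12/13 0; 0 0 0 1]
T3·…·T1 = [96/221 180/221 -5/13 0; -45/17 24/17 0 0; 40/221 75/221 12/13 0; 0 0 0 1]
T4·…·T1 = [96/221 180/221 -5/13 -1; -45/17 24/17 0 -5; 40/221 75/221 12/13 1; 0 0 0 1]
det M = 3; M⁻¹ = [96/221 -5/17 40/221 -269/221; 180/221 8/51 75/221 835/663; -5/13 0 12/13 -17/13; 0 0 0 1]
M⁻¹ · (4/13, -13/2, 193/52)ᵀ = (3/2, 7/4, 2)ᵀ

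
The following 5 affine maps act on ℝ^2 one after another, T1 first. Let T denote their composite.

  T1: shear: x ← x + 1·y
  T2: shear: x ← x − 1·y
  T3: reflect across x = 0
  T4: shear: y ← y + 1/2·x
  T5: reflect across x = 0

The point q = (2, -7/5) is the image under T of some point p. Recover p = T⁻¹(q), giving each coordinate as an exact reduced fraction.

T1 = [1 1 0; 0 1 0; 0 0 1]
T2·T1 = [1 0 0; 0 1 0; 0 0 1]
T3·…·T1 = [-1 0 0; 0 1 0; 0 0 1]
T4·…·T1 = [-1 0 0; -1/2 1 0; 0 0 1]
T5·…·T1 = [1 0 0; -1/2 1 0; 0 0 1]
det M = 1; M⁻¹ = [1 0 0; 1/2 1 0; 0 0 1]
M⁻¹ · (2, -7/5)ᵀ = (2, -2/5)ᵀ

p = (2, -2/5)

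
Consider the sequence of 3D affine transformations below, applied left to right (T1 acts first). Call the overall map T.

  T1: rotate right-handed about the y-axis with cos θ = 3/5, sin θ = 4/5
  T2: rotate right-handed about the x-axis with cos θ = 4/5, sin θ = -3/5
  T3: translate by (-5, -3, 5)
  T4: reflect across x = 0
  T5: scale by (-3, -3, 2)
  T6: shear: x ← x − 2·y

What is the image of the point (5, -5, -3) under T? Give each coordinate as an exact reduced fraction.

T1 rotate right-handed about the y-axis with cos θ = 3/5, sin θ = 4/5: (5, -5, -3) → (3/5, -5, -29/5)
T2 rotate right-handed about the x-axis with cos θ = 4/5, sin θ = -3/5: (3/5, -5, -29/5) → (3/5, -187/25, -41/25)
T3 translate by (-5, -3, 5): (3/5, -187/25, -41/25) → (-22/5, -262/25, 84/25)
T4 reflect across x = 0: (-22/5, -262/25, 84/25) → (22/5, -262/25, 84/25)
T5 scale by (-3, -3, 2): (22/5, -262/25, 84/25) → (-66/5, 786/25, 168/25)
T6 shear: x ← x − 2·y: (-66/5, 786/25, 168/25) → (-1902/25, 786/25, 168/25)

T(p) = (-1902/25, 786/25, 168/25)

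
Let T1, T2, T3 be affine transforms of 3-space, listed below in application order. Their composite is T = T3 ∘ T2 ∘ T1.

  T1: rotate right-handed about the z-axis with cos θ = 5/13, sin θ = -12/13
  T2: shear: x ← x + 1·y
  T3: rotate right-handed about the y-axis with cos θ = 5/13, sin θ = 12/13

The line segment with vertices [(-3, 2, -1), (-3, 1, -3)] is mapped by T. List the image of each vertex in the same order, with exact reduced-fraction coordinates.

T1 rotate right-handed about the z-axis with cos θ = 5/13, sin θ = -12/13: (-3, 2, -1) → (9/13, 46/13, -1); (-3, 1, -3) → (-3/13, 41/13, -3)
T2 shear: x ← x + 1·y: (9/13, 46/13, -1) → (55/13, 46/13, -1); (-3/13, 41/13, -3) → (38/13, 41/13, -3)
T3 rotate right-handed about the y-axis with cos θ = 5/13, sin θ = 12/13: (55/13, 46/13, -1) → (119/169, 46/13, -725/169); (38/13, 41/13, -3) → (-278/169, 41/13, -651/169)

image vertices: (119/169, 46/13, -725/169), (-278/169, 41/13, -651/169)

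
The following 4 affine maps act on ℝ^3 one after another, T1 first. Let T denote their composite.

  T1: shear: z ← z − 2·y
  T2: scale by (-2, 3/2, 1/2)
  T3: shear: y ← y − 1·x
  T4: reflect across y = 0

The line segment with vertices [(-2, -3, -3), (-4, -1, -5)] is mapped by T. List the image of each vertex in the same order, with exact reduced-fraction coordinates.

image vertices: (4, 17/2, 3/2), (8, 19/2, -3/2)

T1 shear: z ← z − 2·y: (-2, -3, -3) → (-2, -3, 3); (-4, -1, -5) → (-4, -1, -3)
T2 scale by (-2, 3/2, 1/2): (-2, -3, 3) → (4, -9/2, 3/2); (-4, -1, -3) → (8, -3/2, -3/2)
T3 shear: y ← y − 1·x: (4, -9/2, 3/2) → (4, -17/2, 3/2); (8, -3/2, -3/2) → (8, -19/2, -3/2)
T4 reflect across y = 0: (4, -17/2, 3/2) → (4, 17/2, 3/2); (8, -19/2, -3/2) → (8, 19/2, -3/2)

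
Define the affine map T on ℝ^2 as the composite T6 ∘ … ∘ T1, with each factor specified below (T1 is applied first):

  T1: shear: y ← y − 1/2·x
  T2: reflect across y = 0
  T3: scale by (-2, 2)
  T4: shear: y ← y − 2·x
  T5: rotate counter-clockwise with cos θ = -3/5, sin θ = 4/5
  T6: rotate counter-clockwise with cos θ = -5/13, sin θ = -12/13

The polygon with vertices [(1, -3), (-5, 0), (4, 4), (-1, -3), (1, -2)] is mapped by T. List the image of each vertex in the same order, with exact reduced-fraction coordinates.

image vertices: (-302/65, 661/65), (206/13, -283/13), (-696/65, 628/65), (22/13, 19/13), (-54/13, 107/13)

T1 shear: y ← y − 1/2·x: (1, -3) → (1, -7/2); (-5, 0) → (-5, 5/2); (4, 4) → (4, 2); (-1, -3) → (-1, -5/2); (1, -2) → (1, -5/2)
T2 reflect across y = 0: (1, -7/2) → (1, 7/2); (-5, 5/2) → (-5, -5/2); (4, 2) → (4, -2); (-1, -5/2) → (-1, 5/2); (1, -5/2) → (1, 5/2)
T3 scale by (-2, 2): (1, 7/2) → (-2, 7); (-5, -5/2) → (10, -5); (4, -2) → (-8, -4); (-1, 5/2) → (2, 5); (1, 5/2) → (-2, 5)
T4 shear: y ← y − 2·x: (-2, 7) → (-2, 11); (10, -5) → (10, -25); (-8, -4) → (-8, 12); (2, 5) → (2, 1); (-2, 5) → (-2, 9)
T5 rotate counter-clockwise with cos θ = -3/5, sin θ = 4/5: (-2, 11) → (-38/5, -41/5); (10, -25) → (14, 23); (-8, 12) → (-24/5, -68/5); (2, 1) → (-2, 1); (-2, 9) → (-6, -7)
T6 rotate counter-clockwise with cos θ = -5/13, sin θ = -12/13: (-38/5, -41/5) → (-302/65, 661/65); (14, 23) → (206/13, -283/13); (-24/5, -68/5) → (-696/65, 628/65); (-2, 1) → (22/13, 19/13); (-6, -7) → (-54/13, 107/13)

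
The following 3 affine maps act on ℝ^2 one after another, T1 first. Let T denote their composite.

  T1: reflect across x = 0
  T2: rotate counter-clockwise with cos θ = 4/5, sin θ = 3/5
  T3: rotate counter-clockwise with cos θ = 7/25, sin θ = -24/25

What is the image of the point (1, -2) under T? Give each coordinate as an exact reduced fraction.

T(p) = (-2, -1)

T1 reflect across x = 0: (1, -2) → (-1, -2)
T2 rotate counter-clockwise with cos θ = 4/5, sin θ = 3/5: (-1, -2) → (2/5, -11/5)
T3 rotate counter-clockwise with cos θ = 7/25, sin θ = -24/25: (2/5, -11/5) → (-2, -1)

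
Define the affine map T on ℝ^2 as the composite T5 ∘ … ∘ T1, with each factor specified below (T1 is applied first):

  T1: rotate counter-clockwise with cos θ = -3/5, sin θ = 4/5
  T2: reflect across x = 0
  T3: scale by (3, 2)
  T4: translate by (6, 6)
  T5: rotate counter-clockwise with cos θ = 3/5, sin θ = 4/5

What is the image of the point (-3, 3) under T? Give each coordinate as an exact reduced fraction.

T(p) = (33/5, 24/5)

T1 rotate counter-clockwise with cos θ = -3/5, sin θ = 4/5: (-3, 3) → (-3/5, -21/5)
T2 reflect across x = 0: (-3/5, -21/5) → (3/5, -21/5)
T3 scale by (3, 2): (3/5, -21/5) → (9/5, -42/5)
T4 translate by (6, 6): (9/5, -42/5) → (39/5, -12/5)
T5 rotate counter-clockwise with cos θ = 3/5, sin θ = 4/5: (39/5, -12/5) → (33/5, 24/5)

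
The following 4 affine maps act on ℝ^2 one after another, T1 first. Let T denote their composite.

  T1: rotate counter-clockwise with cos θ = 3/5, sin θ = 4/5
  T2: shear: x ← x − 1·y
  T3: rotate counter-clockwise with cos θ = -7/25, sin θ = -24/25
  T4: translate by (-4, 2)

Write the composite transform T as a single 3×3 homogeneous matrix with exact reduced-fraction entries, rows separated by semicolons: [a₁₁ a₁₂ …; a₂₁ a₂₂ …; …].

T = [103/125 121/125 -4; -4/125 147/125 2; 0 0 1]

T1 = [3/5 -4/5 0; 4/5 3/5 0; 0 0 1]
T2·T1 = [-1/5 -7/5 0; 4/5 3/5 0; 0 0 1]
T3·…·T1 = [103/125 121/125 0; -4/125 147/125 0; 0 0 1]
T4·…·T1 = [103/125 121/125 -4; -4/125 147/125 2; 0 0 1]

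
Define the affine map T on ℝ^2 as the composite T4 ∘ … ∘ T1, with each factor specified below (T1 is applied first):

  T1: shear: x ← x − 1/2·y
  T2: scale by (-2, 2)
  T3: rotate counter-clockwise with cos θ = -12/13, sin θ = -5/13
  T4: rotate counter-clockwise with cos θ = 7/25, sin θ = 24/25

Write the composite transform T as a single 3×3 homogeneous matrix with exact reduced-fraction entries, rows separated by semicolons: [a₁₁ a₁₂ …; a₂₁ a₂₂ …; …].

T1 = [1 -1/2 0; 0 1 0; 0 0 1]
T2·T1 = [-2 1 0; 0 2 0; 0 0 1]
T3·…·T1 = [24/13 -2/13 0; 10/13 -29/13 0; 0 0 1]
T4·…·T1 = [-72/325 682/325 0; 646/325 -251/325 0; 0 0 1]

T = [-72/325 682/325 0; 646/325 -251/325 0; 0 0 1]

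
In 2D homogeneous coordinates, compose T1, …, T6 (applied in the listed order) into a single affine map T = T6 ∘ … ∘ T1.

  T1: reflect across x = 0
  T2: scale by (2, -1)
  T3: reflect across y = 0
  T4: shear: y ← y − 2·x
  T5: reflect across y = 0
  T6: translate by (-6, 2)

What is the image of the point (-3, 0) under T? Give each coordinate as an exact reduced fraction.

T(p) = (0, 14)

T1 reflect across x = 0: (-3, 0) → (3, 0)
T2 scale by (2, -1): (3, 0) → (6, 0)
T3 reflect across y = 0: (6, 0) → (6, 0)
T4 shear: y ← y − 2·x: (6, 0) → (6, -12)
T5 reflect across y = 0: (6, -12) → (6, 12)
T6 translate by (-6, 2): (6, 12) → (0, 14)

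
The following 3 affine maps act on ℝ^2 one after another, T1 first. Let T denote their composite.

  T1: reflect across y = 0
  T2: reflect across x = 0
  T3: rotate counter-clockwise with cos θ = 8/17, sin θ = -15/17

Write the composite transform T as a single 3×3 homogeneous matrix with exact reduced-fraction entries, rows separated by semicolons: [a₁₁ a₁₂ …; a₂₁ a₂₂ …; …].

T1 = [1 0 0; 0 -1 0; 0 0 1]
T2·T1 = [-1 0 0; 0 -1 0; 0 0 1]
T3·…·T1 = [-8/17 -15/17 0; 15/17 -8/17 0; 0 0 1]

T = [-8/17 -15/17 0; 15/17 -8/17 0; 0 0 1]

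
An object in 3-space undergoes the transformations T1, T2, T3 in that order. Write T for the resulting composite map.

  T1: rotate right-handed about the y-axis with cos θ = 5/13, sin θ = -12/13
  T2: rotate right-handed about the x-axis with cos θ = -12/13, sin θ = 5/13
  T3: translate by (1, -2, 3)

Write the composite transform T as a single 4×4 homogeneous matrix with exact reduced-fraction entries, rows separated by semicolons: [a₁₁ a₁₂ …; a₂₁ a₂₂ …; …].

T1 = [5/13 0 -12/13 0; 0 1 0 0; 12/13 0 5/13 0; 0 0 0 1]
T2·T1 = [5/13 0 -12/13 0; -60/169 -12/13 -25/169 0; -144/169 5/13 -60/169 0; 0 0 0 1]
T3·…·T1 = [5/13 0 -12/13 1; -60/169 -12/13 -25/169 -2; -144/169 5/13 -60/169 3; 0 0 0 1]

T = [5/13 0 -12/13 1; -60/169 -12/13 -25/169 -2; -144/169 5/13 -60/169 3; 0 0 0 1]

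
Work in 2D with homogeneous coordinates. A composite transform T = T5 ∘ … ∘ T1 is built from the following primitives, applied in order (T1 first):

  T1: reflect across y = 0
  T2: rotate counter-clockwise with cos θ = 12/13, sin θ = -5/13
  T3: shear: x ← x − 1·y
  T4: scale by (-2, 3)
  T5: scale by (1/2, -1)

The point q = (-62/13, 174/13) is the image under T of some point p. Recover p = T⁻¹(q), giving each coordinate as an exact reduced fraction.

p = (2, 4)

T1 = [1 0 0; 0 -1 0; 0 0 1]
T2·T1 = [12/13 -5/13 0; -5/13 -12/13 0; 0 0 1]
T3·…·T1 = [17/13 7/13 0; -5/13 -12/13 0; 0 0 1]
T4·…·T1 = [-34/13 -14/13 0; -15/13 -36/13 0; 0 0 1]
T5·…·T1 = [-17/13 -7/13 0; 15/13 36/13 0; 0 0 1]
det M = -3; M⁻¹ = [-12/13 -7/39 0; 5/13 17/39 0; 0 0 1]
M⁻¹ · (-62/13, 174/13)ᵀ = (2, 4)ᵀ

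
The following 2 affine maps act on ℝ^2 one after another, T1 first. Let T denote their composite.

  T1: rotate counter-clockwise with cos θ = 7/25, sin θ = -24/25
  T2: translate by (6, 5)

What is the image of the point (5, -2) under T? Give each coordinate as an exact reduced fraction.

T(p) = (137/25, -9/25)

T1 rotate counter-clockwise with cos θ = 7/25, sin θ = -24/25: (5, -2) → (-13/25, -134/25)
T2 translate by (6, 5): (-13/25, -134/25) → (137/25, -9/25)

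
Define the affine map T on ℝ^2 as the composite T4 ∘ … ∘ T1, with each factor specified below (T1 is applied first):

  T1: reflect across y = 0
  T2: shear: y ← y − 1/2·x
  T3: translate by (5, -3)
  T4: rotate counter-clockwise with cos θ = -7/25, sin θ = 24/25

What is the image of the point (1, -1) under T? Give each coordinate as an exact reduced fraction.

T(p) = (18/25, 323/50)

T1 reflect across y = 0: (1, -1) → (1, 1)
T2 shear: y ← y − 1/2·x: (1, 1) → (1, 1/2)
T3 translate by (5, -3): (1, 1/2) → (6, -5/2)
T4 rotate counter-clockwise with cos θ = -7/25, sin θ = 24/25: (6, -5/2) → (18/25, 323/50)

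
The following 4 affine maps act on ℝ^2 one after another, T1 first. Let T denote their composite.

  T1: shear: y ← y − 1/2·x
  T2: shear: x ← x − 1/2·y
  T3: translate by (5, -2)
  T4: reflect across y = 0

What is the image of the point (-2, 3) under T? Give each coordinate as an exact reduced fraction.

T(p) = (1, -2)

T1 shear: y ← y − 1/2·x: (-2, 3) → (-2, 4)
T2 shear: x ← x − 1/2·y: (-2, 4) → (-4, 4)
T3 translate by (5, -2): (-4, 4) → (1, 2)
T4 reflect across y = 0: (1, 2) → (1, -2)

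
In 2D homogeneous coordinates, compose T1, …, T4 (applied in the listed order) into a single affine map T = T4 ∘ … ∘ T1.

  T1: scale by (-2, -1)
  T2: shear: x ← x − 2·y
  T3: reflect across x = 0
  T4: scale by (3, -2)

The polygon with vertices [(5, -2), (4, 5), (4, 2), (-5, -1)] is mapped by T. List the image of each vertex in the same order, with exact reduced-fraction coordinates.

image vertices: (42, -4), (-6, 10), (12, 4), (-24, -2)

T1 scale by (-2, -1): (5, -2) → (-10, 2); (4, 5) → (-8, -5); (4, 2) → (-8, -2); (-5, -1) → (10, 1)
T2 shear: x ← x − 2·y: (-10, 2) → (-14, 2); (-8, -5) → (2, -5); (-8, -2) → (-4, -2); (10, 1) → (8, 1)
T3 reflect across x = 0: (-14, 2) → (14, 2); (2, -5) → (-2, -5); (-4, -2) → (4, -2); (8, 1) → (-8, 1)
T4 scale by (3, -2): (14, 2) → (42, -4); (-2, -5) → (-6, 10); (4, -2) → (12, 4); (-8, 1) → (-24, -2)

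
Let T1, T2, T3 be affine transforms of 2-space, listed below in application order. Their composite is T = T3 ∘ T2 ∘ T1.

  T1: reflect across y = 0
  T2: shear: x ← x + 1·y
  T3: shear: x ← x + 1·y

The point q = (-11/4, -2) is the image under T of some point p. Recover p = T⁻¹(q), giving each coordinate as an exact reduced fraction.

p = (5/4, 2)

T1 = [1 0 0; 0 -1 0; 0 0 1]
T2·T1 = [1 -1 0; 0 -1 0; 0 0 1]
T3·…·T1 = [1 -2 0; 0 -1 0; 0 0 1]
det M = -1; M⁻¹ = [1 -2 0; 0 -1 0; 0 0 1]
M⁻¹ · (-11/4, -2)ᵀ = (5/4, 2)ᵀ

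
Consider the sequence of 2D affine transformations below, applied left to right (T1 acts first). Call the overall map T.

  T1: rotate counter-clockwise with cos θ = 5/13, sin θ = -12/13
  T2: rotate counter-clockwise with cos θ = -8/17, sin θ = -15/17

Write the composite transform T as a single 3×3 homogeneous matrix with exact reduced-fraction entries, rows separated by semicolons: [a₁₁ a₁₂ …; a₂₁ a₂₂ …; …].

T1 = [5/13 12/13 0; -12/13 5/13 0; 0 0 1]
T2·T1 = [-220/221 -21/221 0; 21/221 -220/221 0; 0 0 1]

T = [-220/221 -21/221 0; 21/221 -220/221 0; 0 0 1]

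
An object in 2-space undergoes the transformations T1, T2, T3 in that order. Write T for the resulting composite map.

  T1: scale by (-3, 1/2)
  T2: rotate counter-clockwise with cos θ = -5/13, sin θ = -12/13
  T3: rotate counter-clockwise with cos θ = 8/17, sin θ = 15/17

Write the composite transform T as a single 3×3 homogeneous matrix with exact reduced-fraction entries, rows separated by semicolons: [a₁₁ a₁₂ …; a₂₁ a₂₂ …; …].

T = [-420/221 171/442 0; 513/221 70/221 0; 0 0 1]

T1 = [-3 0 0; 0 1/2 0; 0 0 1]
T2·T1 = [15/13 6/13 0; 36/13 -5/26 0; 0 0 1]
T3·…·T1 = [-420/221 171/442 0; 513/221 70/221 0; 0 0 1]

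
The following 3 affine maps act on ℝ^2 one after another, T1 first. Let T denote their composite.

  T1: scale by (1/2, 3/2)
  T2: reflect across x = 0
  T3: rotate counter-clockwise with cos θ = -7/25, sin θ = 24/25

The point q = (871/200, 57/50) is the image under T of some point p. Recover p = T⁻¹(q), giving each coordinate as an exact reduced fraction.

T1 = [1/2 0 0; 0 3/2 0; 0 0 1]
T2·T1 = [-1/2 0 0; 0 3/2 0; 0 0 1]
T3·…·T1 = [7/50 -36/25 0; -12/25 -21/50 0; 0 0 1]
det M = -3/4; M⁻¹ = [14/25 -48/25 0; -16/25 -14/75 0; 0 0 1]
M⁻¹ · (871/200, 57/50)ᵀ = (1/4, -3)ᵀ

p = (1/4, -3)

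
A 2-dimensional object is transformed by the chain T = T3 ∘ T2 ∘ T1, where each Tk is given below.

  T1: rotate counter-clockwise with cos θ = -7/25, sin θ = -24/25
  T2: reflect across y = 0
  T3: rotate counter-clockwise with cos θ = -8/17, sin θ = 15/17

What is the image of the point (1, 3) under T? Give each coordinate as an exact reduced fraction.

T(p) = (-239/85, 123/85)

T1 rotate counter-clockwise with cos θ = -7/25, sin θ = -24/25: (1, 3) → (13/5, -9/5)
T2 reflect across y = 0: (13/5, -9/5) → (13/5, 9/5)
T3 rotate counter-clockwise with cos θ = -8/17, sin θ = 15/17: (13/5, 9/5) → (-239/85, 123/85)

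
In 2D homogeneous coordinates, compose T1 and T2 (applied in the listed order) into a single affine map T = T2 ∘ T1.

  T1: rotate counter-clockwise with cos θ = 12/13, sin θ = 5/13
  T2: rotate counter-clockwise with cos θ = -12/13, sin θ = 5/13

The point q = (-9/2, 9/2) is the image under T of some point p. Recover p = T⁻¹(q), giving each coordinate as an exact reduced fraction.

p = (9/2, -9/2)

T1 = [12/13 -5/13 0; 5/13 12/13 0; 0 0 1]
T2·T1 = [-1 0 0; 0 -1 0; 0 0 1]
det M = 1; M⁻¹ = [-1 0 0; 0 -1 0; 0 0 1]
M⁻¹ · (-9/2, 9/2)ᵀ = (9/2, -9/2)ᵀ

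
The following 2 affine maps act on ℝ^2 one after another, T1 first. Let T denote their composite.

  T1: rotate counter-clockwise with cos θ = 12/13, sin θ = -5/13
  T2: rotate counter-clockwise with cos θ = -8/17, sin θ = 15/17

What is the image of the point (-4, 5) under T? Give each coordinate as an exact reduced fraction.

T(p) = (-1016/221, -985/221)

T1 rotate counter-clockwise with cos θ = 12/13, sin θ = -5/13: (-4, 5) → (-23/13, 80/13)
T2 rotate counter-clockwise with cos θ = -8/17, sin θ = 15/17: (-23/13, 80/13) → (-1016/221, -985/221)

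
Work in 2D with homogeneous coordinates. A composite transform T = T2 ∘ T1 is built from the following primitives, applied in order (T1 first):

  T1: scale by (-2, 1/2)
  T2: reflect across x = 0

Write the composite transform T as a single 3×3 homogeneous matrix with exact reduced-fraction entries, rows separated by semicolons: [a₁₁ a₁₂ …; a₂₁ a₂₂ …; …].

T1 = [-2 0 0; 0 1/2 0; 0 0 1]
T2·T1 = [2 0 0; 0 1/2 0; 0 0 1]

T = [2 0 0; 0 1/2 0; 0 0 1]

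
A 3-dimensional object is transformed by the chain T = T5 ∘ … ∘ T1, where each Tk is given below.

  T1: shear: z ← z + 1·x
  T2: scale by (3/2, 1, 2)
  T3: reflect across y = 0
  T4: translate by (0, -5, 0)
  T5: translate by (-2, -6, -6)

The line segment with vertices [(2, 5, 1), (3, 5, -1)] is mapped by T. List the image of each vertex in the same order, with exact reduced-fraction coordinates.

image vertices: (1, -16, 0), (5/2, -16, -2)

T1 shear: z ← z + 1·x: (2, 5, 1) → (2, 5, 3); (3, 5, -1) → (3, 5, 2)
T2 scale by (3/2, 1, 2): (2, 5, 3) → (3, 5, 6); (3, 5, 2) → (9/2, 5, 4)
T3 reflect across y = 0: (3, 5, 6) → (3, -5, 6); (9/2, 5, 4) → (9/2, -5, 4)
T4 translate by (0, -5, 0): (3, -5, 6) → (3, -10, 6); (9/2, -5, 4) → (9/2, -10, 4)
T5 translate by (-2, -6, -6): (3, -10, 6) → (1, -16, 0); (9/2, -10, 4) → (5/2, -16, -2)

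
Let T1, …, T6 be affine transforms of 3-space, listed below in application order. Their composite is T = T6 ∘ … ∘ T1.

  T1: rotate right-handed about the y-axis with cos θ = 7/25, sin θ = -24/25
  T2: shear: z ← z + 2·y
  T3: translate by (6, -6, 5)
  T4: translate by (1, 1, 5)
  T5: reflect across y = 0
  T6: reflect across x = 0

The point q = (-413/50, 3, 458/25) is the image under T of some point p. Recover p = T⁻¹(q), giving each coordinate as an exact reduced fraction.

T1 = [7/25 0 -24/25 0; 0 1 0 0; 24/25 0 7/25 0; 0 0 0 1]
T2·T1 = [7/25 0 -24/25 0; 0 1 0 0; 24/25 2 7/25 0; 0 0 0 1]
T3·…·T1 = [7/25 0 -24/25 6; 0 1 0 -6; 24/25 2 7/25 5; 0 0 0 1]
T4·…·T1 = [7/25 0 -24/25 7; 0 1 0 -5; 24/25 2 7/25 10; 0 0 0 1]
T5·…·T1 = [7/25 0 -24/25 7; 0 -1 0 5; 24/25 2 7/25 10; 0 0 0 1]
T6·…·T1 = [-7/25 0 24/25 -7; 0 -1 0 5; 24/25 2 7/25 10; 0 0 0 1]
det M = 1; M⁻¹ = [-7/25 48/25 24/25 -529/25; 0 -1 0 5; 24/25 14/25 7/25 28/25; 0 0 0 1]
M⁻¹ · (-413/50, 3, 458/25)ᵀ = (9/2, 2, 0)ᵀ

p = (9/2, 2, 0)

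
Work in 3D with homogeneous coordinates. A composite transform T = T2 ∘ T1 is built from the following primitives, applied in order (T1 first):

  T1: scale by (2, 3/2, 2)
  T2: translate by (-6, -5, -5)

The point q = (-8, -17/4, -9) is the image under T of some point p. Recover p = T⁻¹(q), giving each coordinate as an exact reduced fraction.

T1 = [2 0 0 0; 0 3/2 0 0; 0 0 2 0; 0 0 0 1]
T2·T1 = [2 0 0 -6; 0 3/2 0 -5; 0 0 2 -5; 0 0 0 1]
det M = 6; M⁻¹ = [1/2 0 0 3; 0 2/3 0 10/3; 0 0 1/2 5/2; 0 0 0 1]
M⁻¹ · (-8, -17/4, -9)ᵀ = (-1, 1/2, -2)ᵀ

p = (-1, 1/2, -2)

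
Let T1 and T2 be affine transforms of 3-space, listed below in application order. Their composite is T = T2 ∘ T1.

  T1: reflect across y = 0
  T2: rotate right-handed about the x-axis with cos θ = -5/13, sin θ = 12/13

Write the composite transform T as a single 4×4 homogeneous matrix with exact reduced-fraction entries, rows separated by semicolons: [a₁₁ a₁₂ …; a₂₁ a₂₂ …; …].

T = [1 0 0 0; 0 5/13 -12/13 0; 0 -12/13 -5/13 0; 0 0 0 1]

T1 = [1 0 0 0; 0 -1 0 0; 0 0 1 0; 0 0 0 1]
T2·T1 = [1 0 0 0; 0 5/13 -12/13 0; 0 -12/13 -5/13 0; 0 0 0 1]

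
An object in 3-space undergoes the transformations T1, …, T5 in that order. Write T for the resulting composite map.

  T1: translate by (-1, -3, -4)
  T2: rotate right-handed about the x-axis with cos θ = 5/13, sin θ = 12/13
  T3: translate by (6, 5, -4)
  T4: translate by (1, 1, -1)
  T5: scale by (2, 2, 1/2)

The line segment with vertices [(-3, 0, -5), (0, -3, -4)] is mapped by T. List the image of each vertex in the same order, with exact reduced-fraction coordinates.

image vertices: (6, 342/13, -73/13), (12, 288/13, -177/26)

T1 translate by (-1, -3, -4): (-3, 0, -5) → (-4, -3, -9); (0, -3, -4) → (-1, -6, -8)
T2 rotate right-handed about the x-axis with cos θ = 5/13, sin θ = 12/13: (-4, -3, -9) → (-4, 93/13, -81/13); (-1, -6, -8) → (-1, 66/13, -112/13)
T3 translate by (6, 5, -4): (-4, 93/13, -81/13) → (2, 158/13, -133/13); (-1, 66/13, -112/13) → (5, 131/13, -164/13)
T4 translate by (1, 1, -1): (2, 158/13, -133/13) → (3, 171/13, -146/13); (5, 131/13, -164/13) → (6, 144/13, -177/13)
T5 scale by (2, 2, 1/2): (3, 171/13, -146/13) → (6, 342/13, -73/13); (6, 144/13, -177/13) → (12, 288/13, -177/26)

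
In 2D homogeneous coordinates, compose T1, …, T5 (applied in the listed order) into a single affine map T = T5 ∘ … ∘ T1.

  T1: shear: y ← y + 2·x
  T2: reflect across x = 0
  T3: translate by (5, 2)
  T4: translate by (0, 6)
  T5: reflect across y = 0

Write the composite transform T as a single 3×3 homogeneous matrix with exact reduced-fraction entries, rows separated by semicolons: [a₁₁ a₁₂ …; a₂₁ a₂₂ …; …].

T1 = [1 0 0; 2 1 0; 0 0 1]
T2·T1 = [-1 0 0; 2 1 0; 0 0 1]
T3·…·T1 = [-1 0 5; 2 1 2; 0 0 1]
T4·…·T1 = [-1 0 5; 2 1 8; 0 0 1]
T5·…·T1 = [-1 0 5; -2 -1 -8; 0 0 1]

T = [-1 0 5; -2 -1 -8; 0 0 1]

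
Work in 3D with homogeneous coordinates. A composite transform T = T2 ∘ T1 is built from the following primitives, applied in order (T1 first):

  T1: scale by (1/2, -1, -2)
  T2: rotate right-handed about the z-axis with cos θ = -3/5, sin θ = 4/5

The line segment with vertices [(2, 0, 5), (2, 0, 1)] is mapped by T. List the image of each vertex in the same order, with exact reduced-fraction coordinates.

T1 scale by (1/2, -1, -2): (2, 0, 5) → (1, 0, -10); (2, 0, 1) → (1, 0, -2)
T2 rotate right-handed about the z-axis with cos θ = -3/5, sin θ = 4/5: (1, 0, -10) → (-3/5, 4/5, -10); (1, 0, -2) → (-3/5, 4/5, -2)

image vertices: (-3/5, 4/5, -10), (-3/5, 4/5, -2)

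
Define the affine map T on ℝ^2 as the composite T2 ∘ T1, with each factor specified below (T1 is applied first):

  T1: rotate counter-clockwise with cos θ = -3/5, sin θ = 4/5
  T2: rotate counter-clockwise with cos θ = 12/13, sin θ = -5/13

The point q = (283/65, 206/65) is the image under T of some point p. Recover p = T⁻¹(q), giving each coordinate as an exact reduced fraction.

T1 = [-3/5 -4/5 0; 4/5 -3/5 0; 0 0 1]
T2·T1 = [-16/65 -63/65 0; 63/65 -16/65 0; 0 0 1]
det M = 1; M⁻¹ = [-16/65 63/65 0; -63/65 -16/65 0; 0 0 1]
M⁻¹ · (283/65, 206/65)ᵀ = (2, -5)ᵀ

p = (2, -5)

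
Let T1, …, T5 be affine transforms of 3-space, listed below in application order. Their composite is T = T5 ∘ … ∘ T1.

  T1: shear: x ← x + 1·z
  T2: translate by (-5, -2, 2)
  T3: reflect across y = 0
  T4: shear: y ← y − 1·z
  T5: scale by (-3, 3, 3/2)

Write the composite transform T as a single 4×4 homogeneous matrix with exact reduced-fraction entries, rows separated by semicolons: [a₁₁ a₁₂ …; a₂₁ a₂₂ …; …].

T1 = [1 0 1 0; 0 1 0 0; 0 0 1 0; 0 0 0 1]
T2·T1 = [1 0 1 -5; 0 1 0 -2; 0 0 1 2; 0 0 0 1]
T3·…·T1 = [1 0 1 -5; 0 -1 0 2; 0 0 1 2; 0 0 0 1]
T4·…·T1 = [1 0 1 -5; 0 -1 -1 0; 0 0 1 2; 0 0 0 1]
T5·…·T1 = [-3 0 -3 15; 0 -3 -3 0; 0 0 3/2 3; 0 0 0 1]

T = [-3 0 -3 15; 0 -3 -3 0; 0 0 3/2 3; 0 0 0 1]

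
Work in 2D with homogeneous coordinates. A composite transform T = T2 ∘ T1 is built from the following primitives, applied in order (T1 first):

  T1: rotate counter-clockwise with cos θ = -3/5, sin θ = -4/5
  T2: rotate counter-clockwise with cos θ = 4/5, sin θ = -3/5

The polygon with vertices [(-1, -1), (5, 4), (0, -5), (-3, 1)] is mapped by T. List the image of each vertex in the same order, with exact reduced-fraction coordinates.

T1 rotate counter-clockwise with cos θ = -3/5, sin θ = -4/5: (-1, -1) → (-1/5, 7/5); (5, 4) → (1/5, -32/5); (0, -5) → (-4, 3); (-3, 1) → (13/5, 9/5)
T2 rotate counter-clockwise with cos θ = 4/5, sin θ = -3/5: (-1/5, 7/5) → (17/25, 31/25); (1/5, -32/5) → (-92/25, -131/25); (-4, 3) → (-7/5, 24/5); (13/5, 9/5) → (79/25, -3/25)

image vertices: (17/25, 31/25), (-92/25, -131/25), (-7/5, 24/5), (79/25, -3/25)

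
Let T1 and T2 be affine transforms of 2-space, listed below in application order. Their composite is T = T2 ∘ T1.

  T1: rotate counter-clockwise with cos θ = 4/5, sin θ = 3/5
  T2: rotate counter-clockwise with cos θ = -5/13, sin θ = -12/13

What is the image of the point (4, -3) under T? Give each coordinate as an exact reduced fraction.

T1 rotate counter-clockwise with cos θ = 4/5, sin θ = 3/5: (4, -3) → (5, 0)
T2 rotate counter-clockwise with cos θ = -5/13, sin θ = -12/13: (5, 0) → (-25/13, -60/13)

T(p) = (-25/13, -60/13)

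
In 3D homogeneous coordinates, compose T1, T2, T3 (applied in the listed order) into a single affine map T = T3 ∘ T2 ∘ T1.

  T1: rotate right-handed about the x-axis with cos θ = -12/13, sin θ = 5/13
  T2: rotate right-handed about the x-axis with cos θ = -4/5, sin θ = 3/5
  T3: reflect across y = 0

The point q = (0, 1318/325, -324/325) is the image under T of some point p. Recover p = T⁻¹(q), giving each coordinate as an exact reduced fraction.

p = (0, -6/5, -4)

T1 = [1 0 0 0; 0 -12/13 -5/13 0; 0 5/13 -12/13 0; 0 0 0 1]
T2·T1 = [1 0 0 0; 0 33/65 56/65 0; 0 -56/65 33/65 0; 0 0 0 1]
T3·…·T1 = [1 0 0 0; 0 -33/65 -56/65 0; 0 -56/65 33/65 0; 0 0 0 1]
det M = -1; M⁻¹ = [1 0 0 0; 0 -33/65 -56/65 0; 0 -56/65 33/65 0; 0 0 0 1]
M⁻¹ · (0, 1318/325, -324/325)ᵀ = (0, -6/5, -4)ᵀ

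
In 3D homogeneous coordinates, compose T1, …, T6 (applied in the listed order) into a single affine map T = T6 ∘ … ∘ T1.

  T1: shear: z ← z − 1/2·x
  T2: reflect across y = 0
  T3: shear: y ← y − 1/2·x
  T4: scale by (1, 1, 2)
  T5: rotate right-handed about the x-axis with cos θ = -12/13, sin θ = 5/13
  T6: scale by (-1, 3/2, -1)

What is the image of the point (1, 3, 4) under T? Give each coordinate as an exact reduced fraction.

T(p) = (-1, 21/26, 203/26)

T1 shear: z ← z − 1/2·x: (1, 3, 4) → (1, 3, 7/2)
T2 reflect across y = 0: (1, 3, 7/2) → (1, -3, 7/2)
T3 shear: y ← y − 1/2·x: (1, -3, 7/2) → (1, -7/2, 7/2)
T4 scale by (1, 1, 2): (1, -7/2, 7/2) → (1, -7/2, 7)
T5 rotate right-handed about the x-axis with cos θ = -12/13, sin θ = 5/13: (1, -7/2, 7) → (1, 7/13, -203/26)
T6 scale by (-1, 3/2, -1): (1, 7/13, -203/26) → (-1, 21/26, 203/26)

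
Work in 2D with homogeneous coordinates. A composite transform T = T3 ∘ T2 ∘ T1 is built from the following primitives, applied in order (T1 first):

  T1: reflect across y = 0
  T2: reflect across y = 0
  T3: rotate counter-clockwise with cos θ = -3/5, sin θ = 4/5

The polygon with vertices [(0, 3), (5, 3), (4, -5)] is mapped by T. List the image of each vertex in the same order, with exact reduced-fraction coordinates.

image vertices: (-12/5, -9/5), (-27/5, 11/5), (8/5, 31/5)

T1 reflect across y = 0: (0, 3) → (0, -3); (5, 3) → (5, -3); (4, -5) → (4, 5)
T2 reflect across y = 0: (0, -3) → (0, 3); (5, -3) → (5, 3); (4, 5) → (4, -5)
T3 rotate counter-clockwise with cos θ = -3/5, sin θ = 4/5: (0, 3) → (-12/5, -9/5); (5, 3) → (-27/5, 11/5); (4, -5) → (8/5, 31/5)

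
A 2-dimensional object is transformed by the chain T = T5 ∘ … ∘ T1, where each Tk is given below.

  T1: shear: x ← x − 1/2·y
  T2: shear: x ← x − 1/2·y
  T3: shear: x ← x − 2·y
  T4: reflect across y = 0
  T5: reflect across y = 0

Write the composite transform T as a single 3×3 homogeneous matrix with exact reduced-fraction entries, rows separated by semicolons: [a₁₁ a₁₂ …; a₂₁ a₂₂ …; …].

T = [1 -3 0; 0 1 0; 0 0 1]

T1 = [1 -1/2 0; 0 1 0; 0 0 1]
T2·T1 = [1 -1 0; 0 1 0; 0 0 1]
T3·…·T1 = [1 -3 0; 0 1 0; 0 0 1]
T4·…·T1 = [1 -3 0; 0 -1 0; 0 0 1]
T5·…·T1 = [1 -3 0; 0 1 0; 0 0 1]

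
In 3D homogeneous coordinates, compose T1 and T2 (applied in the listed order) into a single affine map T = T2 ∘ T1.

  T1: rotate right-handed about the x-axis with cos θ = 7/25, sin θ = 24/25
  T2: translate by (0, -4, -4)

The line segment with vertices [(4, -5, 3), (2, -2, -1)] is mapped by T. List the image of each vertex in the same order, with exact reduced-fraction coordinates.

T1 rotate right-handed about the x-axis with cos θ = 7/25, sin θ = 24/25: (4, -5, 3) → (4, -107/25, -99/25); (2, -2, -1) → (2, 2/5, -11/5)
T2 translate by (0, -4, -4): (4, -107/25, -99/25) → (4, -207/25, -199/25); (2, 2/5, -11/5) → (2, -18/5, -31/5)

image vertices: (4, -207/25, -199/25), (2, -18/5, -31/5)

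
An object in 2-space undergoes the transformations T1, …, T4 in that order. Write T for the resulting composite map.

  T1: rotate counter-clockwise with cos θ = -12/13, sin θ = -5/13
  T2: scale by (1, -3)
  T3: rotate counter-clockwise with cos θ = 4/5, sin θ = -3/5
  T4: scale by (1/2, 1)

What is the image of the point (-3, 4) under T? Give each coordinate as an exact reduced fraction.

T1 rotate counter-clockwise with cos θ = -12/13, sin θ = -5/13: (-3, 4) → (56/13, -33/13)
T2 scale by (1, -3): (56/13, -33/13) → (56/13, 99/13)
T3 rotate counter-clockwise with cos θ = 4/5, sin θ = -3/5: (56/13, 99/13) → (521/65, 228/65)
T4 scale by (1/2, 1): (521/65, 228/65) → (521/130, 228/65)

T(p) = (521/130, 228/65)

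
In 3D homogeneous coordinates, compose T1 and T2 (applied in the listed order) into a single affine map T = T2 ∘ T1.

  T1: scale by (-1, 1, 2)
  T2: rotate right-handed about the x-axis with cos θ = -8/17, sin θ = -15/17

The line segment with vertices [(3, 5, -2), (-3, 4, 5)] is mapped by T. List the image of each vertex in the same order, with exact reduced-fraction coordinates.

T1 scale by (-1, 1, 2): (3, 5, -2) → (-3, 5, -4); (-3, 4, 5) → (3, 4, 10)
T2 rotate right-handed about the x-axis with cos θ = -8/17, sin θ = -15/17: (-3, 5, -4) → (-3, -100/17, -43/17); (3, 4, 10) → (3, 118/17, -140/17)

image vertices: (-3, -100/17, -43/17), (3, 118/17, -140/17)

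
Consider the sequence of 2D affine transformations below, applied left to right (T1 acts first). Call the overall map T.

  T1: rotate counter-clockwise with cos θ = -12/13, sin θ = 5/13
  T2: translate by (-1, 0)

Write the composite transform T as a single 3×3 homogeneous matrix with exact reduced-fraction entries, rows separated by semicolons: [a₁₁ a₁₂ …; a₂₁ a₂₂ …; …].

T1 = [-12/13 -5/13 0; 5/13 -12/13 0; 0 0 1]
T2·T1 = [-12/13 -5/13 -1; 5/13 -12/13 0; 0 0 1]

T = [-12/13 -5/13 -1; 5/13 -12/13 0; 0 0 1]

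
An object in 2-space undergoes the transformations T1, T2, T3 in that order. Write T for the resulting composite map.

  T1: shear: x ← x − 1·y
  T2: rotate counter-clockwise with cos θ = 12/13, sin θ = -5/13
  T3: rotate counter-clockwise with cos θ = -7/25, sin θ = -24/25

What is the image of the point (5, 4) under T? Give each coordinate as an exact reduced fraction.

T1 shear: x ← x − 1·y: (5, 4) → (1, 4)
T2 rotate counter-clockwise with cos θ = 12/13, sin θ = -5/13: (1, 4) → (32/13, 43/13)
T3 rotate counter-clockwise with cos θ = -7/25, sin θ = -24/25: (32/13, 43/13) → (808/325, -1069/325)

T(p) = (808/325, -1069/325)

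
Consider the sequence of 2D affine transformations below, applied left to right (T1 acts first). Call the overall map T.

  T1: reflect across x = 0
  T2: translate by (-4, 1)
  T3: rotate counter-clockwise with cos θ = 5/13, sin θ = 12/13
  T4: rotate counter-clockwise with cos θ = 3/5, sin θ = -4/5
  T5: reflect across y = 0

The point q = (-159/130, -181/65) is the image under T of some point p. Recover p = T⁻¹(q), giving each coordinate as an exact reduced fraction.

T1 = [-1 0 0; 0 1 0; 0 0 1]
T2·T1 = [-1 0 -4; 0 1 1; 0 0 1]
T3·…·T1 = [-5/13 -12/13 -32/13; -12/13 5/13 -43/13; 0 0 1]
T4·…·T1 = [-63/65 -16/65 -268/65; -16/65 63/65 -1/65; 0 0 1]
T5·…·T1 = [-63/65 -16/65 -268/65; 16/65 -63/65 1/65; 0 0 1]
det M = 1; M⁻¹ = [-63/65 16/65 -4; -16/65 -63/65 -1; 0 0 1]
M⁻¹ · (-159/130, -181/65)ᵀ = (-7/2, 2)ᵀ

p = (-7/2, 2)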